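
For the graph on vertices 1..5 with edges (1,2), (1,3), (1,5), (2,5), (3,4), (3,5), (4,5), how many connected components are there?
1 (components: {1, 2, 3, 4, 5})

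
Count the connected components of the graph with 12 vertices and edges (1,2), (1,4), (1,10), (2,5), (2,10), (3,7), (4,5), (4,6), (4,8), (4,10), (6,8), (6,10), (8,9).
4 (components: {1, 2, 4, 5, 6, 8, 9, 10}, {3, 7}, {11}, {12})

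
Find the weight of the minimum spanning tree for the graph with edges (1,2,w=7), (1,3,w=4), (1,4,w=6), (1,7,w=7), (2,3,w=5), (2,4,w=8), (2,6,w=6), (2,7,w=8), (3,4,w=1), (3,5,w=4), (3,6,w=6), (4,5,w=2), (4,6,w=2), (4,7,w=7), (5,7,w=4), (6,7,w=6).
18 (MST edges: (1,3,w=4), (2,3,w=5), (3,4,w=1), (4,5,w=2), (4,6,w=2), (5,7,w=4); sum of weights 4 + 5 + 1 + 2 + 2 + 4 = 18)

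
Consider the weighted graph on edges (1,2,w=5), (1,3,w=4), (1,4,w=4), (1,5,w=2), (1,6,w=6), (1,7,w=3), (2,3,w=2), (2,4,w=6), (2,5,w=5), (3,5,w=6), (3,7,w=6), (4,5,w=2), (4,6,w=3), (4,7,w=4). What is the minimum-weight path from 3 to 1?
4 (path: 3 -> 1; weights 4 = 4)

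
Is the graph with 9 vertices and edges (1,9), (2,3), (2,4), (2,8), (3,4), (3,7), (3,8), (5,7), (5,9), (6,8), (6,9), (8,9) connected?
Yes (BFS from 1 visits [1, 9, 5, 6, 8, 7, 2, 3, 4] — all 9 vertices reached)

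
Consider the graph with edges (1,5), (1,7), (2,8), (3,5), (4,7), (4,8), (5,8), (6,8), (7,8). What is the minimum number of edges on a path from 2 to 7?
2 (path: 2 -> 8 -> 7, 2 edges)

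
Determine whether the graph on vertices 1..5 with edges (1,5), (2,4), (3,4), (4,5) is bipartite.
Yes. Partition: {1, 4}, {2, 3, 5}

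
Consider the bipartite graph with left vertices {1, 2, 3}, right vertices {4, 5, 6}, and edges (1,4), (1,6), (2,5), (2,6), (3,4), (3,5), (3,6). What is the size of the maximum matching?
3 (matching: (1,6), (2,5), (3,4); upper bound min(|L|,|R|) = min(3,3) = 3)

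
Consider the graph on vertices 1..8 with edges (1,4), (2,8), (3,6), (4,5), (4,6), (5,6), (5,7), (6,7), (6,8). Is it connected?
Yes (BFS from 1 visits [1, 4, 5, 6, 7, 3, 8, 2] — all 8 vertices reached)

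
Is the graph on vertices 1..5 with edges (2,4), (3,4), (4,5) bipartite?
Yes. Partition: {1, 2, 3, 5}, {4}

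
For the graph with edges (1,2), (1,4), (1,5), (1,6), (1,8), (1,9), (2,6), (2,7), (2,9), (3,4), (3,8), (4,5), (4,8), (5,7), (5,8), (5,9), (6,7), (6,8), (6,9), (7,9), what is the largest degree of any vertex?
6 (attained at vertex 1)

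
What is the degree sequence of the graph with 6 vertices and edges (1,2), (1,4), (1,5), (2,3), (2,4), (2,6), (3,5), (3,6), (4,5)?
[4, 3, 3, 3, 3, 2] (degrees: deg(1)=3, deg(2)=4, deg(3)=3, deg(4)=3, deg(5)=3, deg(6)=2)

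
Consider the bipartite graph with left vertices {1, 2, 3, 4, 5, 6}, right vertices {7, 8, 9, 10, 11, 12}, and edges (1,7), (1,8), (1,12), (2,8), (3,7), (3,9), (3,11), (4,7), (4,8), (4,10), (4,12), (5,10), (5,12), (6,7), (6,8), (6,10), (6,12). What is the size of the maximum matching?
5 (matching: (1,12), (2,8), (3,11), (4,10), (6,7); upper bound min(|L|,|R|) = min(6,6) = 6)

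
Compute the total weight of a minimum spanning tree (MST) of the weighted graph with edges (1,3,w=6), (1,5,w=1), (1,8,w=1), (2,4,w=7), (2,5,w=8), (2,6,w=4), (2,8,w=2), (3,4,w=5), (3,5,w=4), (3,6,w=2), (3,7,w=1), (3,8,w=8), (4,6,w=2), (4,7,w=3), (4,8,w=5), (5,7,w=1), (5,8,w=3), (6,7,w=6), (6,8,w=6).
10 (MST edges: (1,5,w=1), (1,8,w=1), (2,8,w=2), (3,6,w=2), (3,7,w=1), (4,6,w=2), (5,7,w=1); sum of weights 1 + 1 + 2 + 2 + 1 + 2 + 1 = 10)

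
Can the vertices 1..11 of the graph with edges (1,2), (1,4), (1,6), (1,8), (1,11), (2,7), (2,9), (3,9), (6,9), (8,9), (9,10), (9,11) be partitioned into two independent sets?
Yes. Partition: {1, 5, 7, 9}, {2, 3, 4, 6, 8, 10, 11}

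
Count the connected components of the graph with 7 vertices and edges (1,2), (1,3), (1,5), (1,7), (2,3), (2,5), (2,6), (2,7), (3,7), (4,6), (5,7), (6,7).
1 (components: {1, 2, 3, 4, 5, 6, 7})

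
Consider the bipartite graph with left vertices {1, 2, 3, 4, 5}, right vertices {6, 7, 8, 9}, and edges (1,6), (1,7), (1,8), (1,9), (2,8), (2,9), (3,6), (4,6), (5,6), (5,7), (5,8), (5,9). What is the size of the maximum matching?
4 (matching: (1,9), (2,8), (3,6), (5,7); upper bound min(|L|,|R|) = min(5,4) = 4)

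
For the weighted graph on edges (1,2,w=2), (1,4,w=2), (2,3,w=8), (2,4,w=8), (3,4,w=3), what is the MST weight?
7 (MST edges: (1,2,w=2), (1,4,w=2), (3,4,w=3); sum of weights 2 + 2 + 3 = 7)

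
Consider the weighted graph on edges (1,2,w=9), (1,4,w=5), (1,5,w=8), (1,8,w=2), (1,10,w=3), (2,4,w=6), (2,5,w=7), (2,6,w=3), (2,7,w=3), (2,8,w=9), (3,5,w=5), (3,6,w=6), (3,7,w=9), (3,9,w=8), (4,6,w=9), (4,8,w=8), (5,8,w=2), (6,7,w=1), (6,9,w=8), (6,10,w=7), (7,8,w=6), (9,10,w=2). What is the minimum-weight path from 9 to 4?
10 (path: 9 -> 10 -> 1 -> 4; weights 2 + 3 + 5 = 10)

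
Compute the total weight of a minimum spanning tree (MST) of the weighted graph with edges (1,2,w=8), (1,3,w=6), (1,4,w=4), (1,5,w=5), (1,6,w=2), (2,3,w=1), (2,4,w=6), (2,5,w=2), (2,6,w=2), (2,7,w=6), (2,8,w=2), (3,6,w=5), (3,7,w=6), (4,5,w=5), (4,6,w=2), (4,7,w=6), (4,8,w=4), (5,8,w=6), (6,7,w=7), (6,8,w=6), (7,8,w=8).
17 (MST edges: (1,6,w=2), (2,3,w=1), (2,5,w=2), (2,6,w=2), (2,7,w=6), (2,8,w=2), (4,6,w=2); sum of weights 2 + 1 + 2 + 2 + 6 + 2 + 2 = 17)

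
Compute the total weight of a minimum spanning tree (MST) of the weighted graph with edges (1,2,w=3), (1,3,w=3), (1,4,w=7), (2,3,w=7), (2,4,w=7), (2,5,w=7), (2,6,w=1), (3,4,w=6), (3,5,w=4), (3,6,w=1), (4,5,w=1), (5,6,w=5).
10 (MST edges: (1,2,w=3), (2,6,w=1), (3,5,w=4), (3,6,w=1), (4,5,w=1); sum of weights 3 + 1 + 4 + 1 + 1 = 10)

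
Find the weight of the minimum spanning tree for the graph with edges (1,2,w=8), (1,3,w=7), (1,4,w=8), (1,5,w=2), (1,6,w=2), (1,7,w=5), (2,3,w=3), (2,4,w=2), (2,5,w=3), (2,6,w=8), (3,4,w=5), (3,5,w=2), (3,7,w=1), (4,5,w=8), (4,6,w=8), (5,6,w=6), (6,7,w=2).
12 (MST edges: (1,5,w=2), (1,6,w=2), (2,3,w=3), (2,4,w=2), (3,5,w=2), (3,7,w=1); sum of weights 2 + 2 + 3 + 2 + 2 + 1 = 12)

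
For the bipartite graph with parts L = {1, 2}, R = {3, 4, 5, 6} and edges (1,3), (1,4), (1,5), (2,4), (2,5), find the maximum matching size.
2 (matching: (1,5), (2,4); upper bound min(|L|,|R|) = min(2,4) = 2)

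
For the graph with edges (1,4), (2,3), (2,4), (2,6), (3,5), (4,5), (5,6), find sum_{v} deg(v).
14 (handshake: sum of degrees = 2|E| = 2 x 7 = 14)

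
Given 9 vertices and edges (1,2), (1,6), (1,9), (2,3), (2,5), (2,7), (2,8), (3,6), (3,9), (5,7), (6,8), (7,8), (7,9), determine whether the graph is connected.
No, it has 2 components: {1, 2, 3, 5, 6, 7, 8, 9}, {4}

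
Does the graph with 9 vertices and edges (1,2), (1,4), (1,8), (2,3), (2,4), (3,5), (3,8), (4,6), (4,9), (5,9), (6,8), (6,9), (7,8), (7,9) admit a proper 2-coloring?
No (odd cycle of length 3: 4 -> 1 -> 2 -> 4)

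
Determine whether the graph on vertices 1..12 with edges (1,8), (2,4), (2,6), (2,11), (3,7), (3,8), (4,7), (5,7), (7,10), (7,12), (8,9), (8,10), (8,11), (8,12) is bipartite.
Yes. Partition: {1, 3, 4, 5, 6, 9, 10, 11, 12}, {2, 7, 8}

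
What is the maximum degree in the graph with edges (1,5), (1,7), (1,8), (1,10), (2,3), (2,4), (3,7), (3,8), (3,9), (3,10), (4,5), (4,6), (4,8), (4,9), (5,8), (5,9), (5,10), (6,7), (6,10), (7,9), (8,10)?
5 (attained at vertices 3, 4, 5, 8, 10)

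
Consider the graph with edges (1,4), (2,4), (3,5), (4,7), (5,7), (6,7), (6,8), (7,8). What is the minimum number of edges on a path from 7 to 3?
2 (path: 7 -> 5 -> 3, 2 edges)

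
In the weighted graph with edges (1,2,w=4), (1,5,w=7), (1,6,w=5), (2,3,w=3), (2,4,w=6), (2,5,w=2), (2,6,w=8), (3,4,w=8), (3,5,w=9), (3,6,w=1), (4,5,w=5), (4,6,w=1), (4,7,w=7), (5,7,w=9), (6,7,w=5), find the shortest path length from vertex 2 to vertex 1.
4 (path: 2 -> 1; weights 4 = 4)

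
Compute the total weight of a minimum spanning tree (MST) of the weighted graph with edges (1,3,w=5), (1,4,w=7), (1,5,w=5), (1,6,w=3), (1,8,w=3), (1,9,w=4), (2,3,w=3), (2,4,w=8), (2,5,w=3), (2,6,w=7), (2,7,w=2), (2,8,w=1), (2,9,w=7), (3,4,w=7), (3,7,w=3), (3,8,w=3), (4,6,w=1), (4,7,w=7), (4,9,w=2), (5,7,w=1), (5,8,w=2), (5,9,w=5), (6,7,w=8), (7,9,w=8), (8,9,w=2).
15 (MST edges: (1,6,w=3), (2,3,w=3), (2,7,w=2), (2,8,w=1), (4,6,w=1), (4,9,w=2), (5,7,w=1), (8,9,w=2); sum of weights 3 + 3 + 2 + 1 + 1 + 2 + 1 + 2 = 15)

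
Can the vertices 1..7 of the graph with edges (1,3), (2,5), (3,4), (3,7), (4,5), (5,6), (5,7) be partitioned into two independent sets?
Yes. Partition: {1, 2, 4, 6, 7}, {3, 5}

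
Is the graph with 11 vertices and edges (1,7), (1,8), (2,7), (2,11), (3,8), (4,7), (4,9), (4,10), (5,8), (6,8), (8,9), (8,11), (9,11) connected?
Yes (BFS from 1 visits [1, 7, 8, 2, 4, 3, 5, 6, 9, 11, 10] — all 11 vertices reached)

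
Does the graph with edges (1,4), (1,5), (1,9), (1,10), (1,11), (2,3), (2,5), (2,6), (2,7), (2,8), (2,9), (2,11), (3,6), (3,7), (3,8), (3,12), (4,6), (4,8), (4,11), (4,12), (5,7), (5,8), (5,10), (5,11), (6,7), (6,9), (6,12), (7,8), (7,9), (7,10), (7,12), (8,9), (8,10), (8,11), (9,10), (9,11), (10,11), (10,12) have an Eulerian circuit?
No (8 vertices have odd degree: {1, 2, 3, 4, 9, 10, 11, 12}; Eulerian circuit requires 0)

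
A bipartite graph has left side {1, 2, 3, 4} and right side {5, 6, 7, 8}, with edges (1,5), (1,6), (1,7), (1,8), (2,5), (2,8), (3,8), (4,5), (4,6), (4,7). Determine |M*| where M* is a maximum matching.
4 (matching: (1,6), (2,5), (3,8), (4,7); upper bound min(|L|,|R|) = min(4,4) = 4)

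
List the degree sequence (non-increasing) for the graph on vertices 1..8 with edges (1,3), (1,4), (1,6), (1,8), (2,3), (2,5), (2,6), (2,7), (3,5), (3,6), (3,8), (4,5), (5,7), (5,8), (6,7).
[5, 5, 4, 4, 4, 3, 3, 2] (degrees: deg(1)=4, deg(2)=4, deg(3)=5, deg(4)=2, deg(5)=5, deg(6)=4, deg(7)=3, deg(8)=3)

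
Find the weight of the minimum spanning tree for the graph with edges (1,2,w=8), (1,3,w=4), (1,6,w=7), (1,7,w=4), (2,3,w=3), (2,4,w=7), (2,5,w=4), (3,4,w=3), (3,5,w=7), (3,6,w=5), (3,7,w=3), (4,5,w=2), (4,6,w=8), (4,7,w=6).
20 (MST edges: (1,3,w=4), (2,3,w=3), (3,4,w=3), (3,6,w=5), (3,7,w=3), (4,5,w=2); sum of weights 4 + 3 + 3 + 5 + 3 + 2 = 20)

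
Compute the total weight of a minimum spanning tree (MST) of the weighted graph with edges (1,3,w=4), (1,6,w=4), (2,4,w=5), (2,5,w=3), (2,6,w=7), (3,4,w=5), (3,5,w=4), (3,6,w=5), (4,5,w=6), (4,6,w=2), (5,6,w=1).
14 (MST edges: (1,3,w=4), (1,6,w=4), (2,5,w=3), (4,6,w=2), (5,6,w=1); sum of weights 4 + 4 + 3 + 2 + 1 = 14)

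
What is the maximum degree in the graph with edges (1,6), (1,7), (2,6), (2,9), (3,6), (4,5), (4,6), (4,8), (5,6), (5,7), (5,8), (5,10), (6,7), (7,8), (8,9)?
6 (attained at vertex 6)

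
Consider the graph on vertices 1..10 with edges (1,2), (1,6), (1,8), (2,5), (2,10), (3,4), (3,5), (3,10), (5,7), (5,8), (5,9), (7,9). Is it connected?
Yes (BFS from 1 visits [1, 2, 6, 8, 5, 10, 3, 7, 9, 4] — all 10 vertices reached)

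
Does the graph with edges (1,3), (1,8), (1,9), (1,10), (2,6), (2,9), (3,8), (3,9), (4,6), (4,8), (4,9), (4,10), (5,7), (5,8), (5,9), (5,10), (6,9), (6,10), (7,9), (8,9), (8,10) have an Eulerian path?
Yes (the graph is connected and exactly 2 vertices have odd degree: {3, 10}; any Eulerian path must start and end at those)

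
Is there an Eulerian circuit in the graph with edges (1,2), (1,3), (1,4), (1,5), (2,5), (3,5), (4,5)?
Yes (the graph is connected and all 5 vertices have even degree)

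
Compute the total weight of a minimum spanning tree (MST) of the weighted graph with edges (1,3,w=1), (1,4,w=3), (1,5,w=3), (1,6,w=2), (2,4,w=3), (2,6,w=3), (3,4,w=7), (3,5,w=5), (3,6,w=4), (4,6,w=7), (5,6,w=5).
12 (MST edges: (1,3,w=1), (1,4,w=3), (1,5,w=3), (1,6,w=2), (2,6,w=3); sum of weights 1 + 3 + 3 + 2 + 3 = 12)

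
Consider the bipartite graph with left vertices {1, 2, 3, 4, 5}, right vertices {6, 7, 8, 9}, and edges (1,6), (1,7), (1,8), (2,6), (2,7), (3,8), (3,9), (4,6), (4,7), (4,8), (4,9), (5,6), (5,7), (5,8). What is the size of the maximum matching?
4 (matching: (1,8), (2,7), (3,9), (4,6); upper bound min(|L|,|R|) = min(5,4) = 4)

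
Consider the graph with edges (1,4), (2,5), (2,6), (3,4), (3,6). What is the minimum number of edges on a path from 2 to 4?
3 (path: 2 -> 6 -> 3 -> 4, 3 edges)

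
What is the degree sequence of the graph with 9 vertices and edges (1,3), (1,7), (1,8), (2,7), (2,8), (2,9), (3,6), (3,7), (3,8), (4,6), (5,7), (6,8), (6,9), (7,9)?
[5, 4, 4, 4, 3, 3, 3, 1, 1] (degrees: deg(1)=3, deg(2)=3, deg(3)=4, deg(4)=1, deg(5)=1, deg(6)=4, deg(7)=5, deg(8)=4, deg(9)=3)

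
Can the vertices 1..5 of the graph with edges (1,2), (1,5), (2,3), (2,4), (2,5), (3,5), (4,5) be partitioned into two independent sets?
No (odd cycle of length 3: 5 -> 1 -> 2 -> 5)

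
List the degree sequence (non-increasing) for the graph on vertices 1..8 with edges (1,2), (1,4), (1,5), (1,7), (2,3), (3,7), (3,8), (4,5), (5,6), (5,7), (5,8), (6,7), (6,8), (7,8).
[5, 5, 4, 4, 3, 3, 2, 2] (degrees: deg(1)=4, deg(2)=2, deg(3)=3, deg(4)=2, deg(5)=5, deg(6)=3, deg(7)=5, deg(8)=4)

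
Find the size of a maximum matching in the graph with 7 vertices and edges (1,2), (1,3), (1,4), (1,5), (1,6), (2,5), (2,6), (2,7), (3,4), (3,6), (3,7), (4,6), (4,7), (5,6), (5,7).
3 (matching: (1,5), (2,6), (4,7); upper bound floor(n/2) = floor(7/2) = 3)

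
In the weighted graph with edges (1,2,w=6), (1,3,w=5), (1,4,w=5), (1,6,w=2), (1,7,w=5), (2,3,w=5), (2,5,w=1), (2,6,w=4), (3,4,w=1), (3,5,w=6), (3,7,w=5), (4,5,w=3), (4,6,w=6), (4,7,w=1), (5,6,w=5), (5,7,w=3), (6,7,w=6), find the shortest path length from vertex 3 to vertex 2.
5 (path: 3 -> 2; weights 5 = 5)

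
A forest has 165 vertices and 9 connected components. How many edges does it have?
156 (Each of the 9 component trees on V_i vertices has V_i - 1 edges; summing gives V - C = 165 - 9 = 156)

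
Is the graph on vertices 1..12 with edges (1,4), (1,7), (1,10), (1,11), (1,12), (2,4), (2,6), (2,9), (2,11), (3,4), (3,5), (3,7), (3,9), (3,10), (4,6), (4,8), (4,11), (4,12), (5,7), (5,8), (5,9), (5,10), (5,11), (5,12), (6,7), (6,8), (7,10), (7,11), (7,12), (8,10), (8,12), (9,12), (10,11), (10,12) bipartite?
No (odd cycle of length 3: 7 -> 1 -> 12 -> 7)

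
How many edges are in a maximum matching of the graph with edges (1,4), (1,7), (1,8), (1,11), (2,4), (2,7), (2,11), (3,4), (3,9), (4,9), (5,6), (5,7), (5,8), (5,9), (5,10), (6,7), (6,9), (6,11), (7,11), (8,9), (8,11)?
5 (matching: (1,11), (3,4), (5,10), (6,7), (8,9); upper bound floor(n/2) = floor(11/2) = 5)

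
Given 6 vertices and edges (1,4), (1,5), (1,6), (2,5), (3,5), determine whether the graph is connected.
Yes (BFS from 1 visits [1, 4, 5, 6, 2, 3] — all 6 vertices reached)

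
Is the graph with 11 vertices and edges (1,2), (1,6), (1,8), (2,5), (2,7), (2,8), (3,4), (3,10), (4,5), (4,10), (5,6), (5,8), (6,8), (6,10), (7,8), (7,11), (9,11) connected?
Yes (BFS from 1 visits [1, 2, 6, 8, 5, 7, 10, 4, 11, 3, 9] — all 11 vertices reached)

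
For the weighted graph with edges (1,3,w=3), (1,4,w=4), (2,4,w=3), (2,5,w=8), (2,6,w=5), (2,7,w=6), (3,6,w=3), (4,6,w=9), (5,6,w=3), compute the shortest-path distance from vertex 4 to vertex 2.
3 (path: 4 -> 2; weights 3 = 3)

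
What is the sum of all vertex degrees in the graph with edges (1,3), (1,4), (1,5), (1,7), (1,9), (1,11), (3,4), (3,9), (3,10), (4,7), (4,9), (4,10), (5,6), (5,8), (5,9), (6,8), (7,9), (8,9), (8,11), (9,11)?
40 (handshake: sum of degrees = 2|E| = 2 x 20 = 40)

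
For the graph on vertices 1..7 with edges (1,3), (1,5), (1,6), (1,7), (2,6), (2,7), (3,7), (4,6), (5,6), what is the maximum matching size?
3 (matching: (1,5), (2,7), (4,6); upper bound floor(n/2) = floor(7/2) = 3)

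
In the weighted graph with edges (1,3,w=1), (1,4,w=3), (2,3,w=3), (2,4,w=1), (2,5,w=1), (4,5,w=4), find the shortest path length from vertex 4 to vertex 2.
1 (path: 4 -> 2; weights 1 = 1)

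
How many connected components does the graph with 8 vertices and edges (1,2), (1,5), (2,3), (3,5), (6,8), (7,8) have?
3 (components: {1, 2, 3, 5}, {4}, {6, 7, 8})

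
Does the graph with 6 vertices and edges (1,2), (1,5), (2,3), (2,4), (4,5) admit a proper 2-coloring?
Yes. Partition: {1, 3, 4, 6}, {2, 5}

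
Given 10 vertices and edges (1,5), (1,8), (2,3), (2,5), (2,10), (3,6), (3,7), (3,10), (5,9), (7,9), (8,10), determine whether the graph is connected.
No, it has 2 components: {1, 2, 3, 5, 6, 7, 8, 9, 10}, {4}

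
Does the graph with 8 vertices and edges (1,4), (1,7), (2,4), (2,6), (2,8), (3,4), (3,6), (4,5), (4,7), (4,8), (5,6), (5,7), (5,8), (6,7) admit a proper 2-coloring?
No (odd cycle of length 3: 4 -> 1 -> 7 -> 4)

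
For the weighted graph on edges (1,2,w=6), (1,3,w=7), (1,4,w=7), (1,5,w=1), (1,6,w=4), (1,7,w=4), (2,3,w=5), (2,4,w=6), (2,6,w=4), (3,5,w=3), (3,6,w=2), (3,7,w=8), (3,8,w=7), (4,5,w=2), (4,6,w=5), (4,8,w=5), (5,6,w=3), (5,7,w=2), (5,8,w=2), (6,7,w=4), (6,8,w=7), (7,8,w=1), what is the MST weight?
15 (MST edges: (1,5,w=1), (2,6,w=4), (3,5,w=3), (3,6,w=2), (4,5,w=2), (5,7,w=2), (7,8,w=1); sum of weights 1 + 4 + 3 + 2 + 2 + 2 + 1 = 15)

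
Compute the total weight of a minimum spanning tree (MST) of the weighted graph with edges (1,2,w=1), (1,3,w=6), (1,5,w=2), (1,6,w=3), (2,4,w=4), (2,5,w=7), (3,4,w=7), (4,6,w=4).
16 (MST edges: (1,2,w=1), (1,3,w=6), (1,5,w=2), (1,6,w=3), (2,4,w=4); sum of weights 1 + 6 + 2 + 3 + 4 = 16)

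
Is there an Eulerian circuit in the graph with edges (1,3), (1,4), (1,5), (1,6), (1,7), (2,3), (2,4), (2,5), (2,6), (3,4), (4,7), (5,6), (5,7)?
No (4 vertices have odd degree: {1, 3, 6, 7}; Eulerian circuit requires 0)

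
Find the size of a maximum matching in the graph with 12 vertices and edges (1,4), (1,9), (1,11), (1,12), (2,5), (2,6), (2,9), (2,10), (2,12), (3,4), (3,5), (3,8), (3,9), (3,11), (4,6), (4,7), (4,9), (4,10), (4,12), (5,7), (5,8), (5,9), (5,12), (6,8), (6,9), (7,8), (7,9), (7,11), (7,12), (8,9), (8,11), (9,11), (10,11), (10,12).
6 (matching: (1,9), (2,10), (3,8), (4,6), (5,12), (7,11); upper bound floor(n/2) = floor(12/2) = 6)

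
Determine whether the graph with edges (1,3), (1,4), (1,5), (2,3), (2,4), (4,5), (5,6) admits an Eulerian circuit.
No (4 vertices have odd degree: {1, 4, 5, 6}; Eulerian circuit requires 0)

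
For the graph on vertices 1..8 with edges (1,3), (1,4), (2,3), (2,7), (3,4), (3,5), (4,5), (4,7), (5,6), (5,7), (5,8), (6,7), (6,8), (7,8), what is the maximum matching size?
4 (matching: (1,4), (2,3), (5,6), (7,8); upper bound floor(n/2) = floor(8/2) = 4)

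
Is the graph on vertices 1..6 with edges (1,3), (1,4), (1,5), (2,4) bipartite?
Yes. Partition: {1, 2, 6}, {3, 4, 5}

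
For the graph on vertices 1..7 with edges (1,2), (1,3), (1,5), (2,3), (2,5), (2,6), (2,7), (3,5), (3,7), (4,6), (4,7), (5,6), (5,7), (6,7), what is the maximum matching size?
3 (matching: (2,3), (4,7), (5,6); upper bound floor(n/2) = floor(7/2) = 3)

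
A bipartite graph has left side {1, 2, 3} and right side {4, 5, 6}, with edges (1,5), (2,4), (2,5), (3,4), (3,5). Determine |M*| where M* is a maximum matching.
2 (matching: (1,5), (2,4); upper bound min(|L|,|R|) = min(3,3) = 3)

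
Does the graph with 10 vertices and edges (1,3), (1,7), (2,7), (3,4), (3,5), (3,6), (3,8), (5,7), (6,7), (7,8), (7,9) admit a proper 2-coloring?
Yes. Partition: {1, 2, 4, 5, 6, 8, 9, 10}, {3, 7}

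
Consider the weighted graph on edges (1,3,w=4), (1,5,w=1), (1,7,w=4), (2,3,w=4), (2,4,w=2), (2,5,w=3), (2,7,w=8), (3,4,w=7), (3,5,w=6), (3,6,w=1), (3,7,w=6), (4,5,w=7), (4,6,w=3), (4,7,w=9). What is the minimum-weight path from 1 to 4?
6 (path: 1 -> 5 -> 2 -> 4; weights 1 + 3 + 2 = 6)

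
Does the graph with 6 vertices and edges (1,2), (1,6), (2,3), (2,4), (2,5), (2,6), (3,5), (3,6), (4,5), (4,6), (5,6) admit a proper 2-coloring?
No (odd cycle of length 3: 2 -> 1 -> 6 -> 2)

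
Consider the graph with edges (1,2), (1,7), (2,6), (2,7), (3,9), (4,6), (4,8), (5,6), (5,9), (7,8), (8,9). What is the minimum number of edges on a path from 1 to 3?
4 (path: 1 -> 7 -> 8 -> 9 -> 3, 4 edges)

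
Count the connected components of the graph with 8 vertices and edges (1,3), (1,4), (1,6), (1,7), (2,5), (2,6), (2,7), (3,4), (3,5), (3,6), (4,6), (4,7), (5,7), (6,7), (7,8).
1 (components: {1, 2, 3, 4, 5, 6, 7, 8})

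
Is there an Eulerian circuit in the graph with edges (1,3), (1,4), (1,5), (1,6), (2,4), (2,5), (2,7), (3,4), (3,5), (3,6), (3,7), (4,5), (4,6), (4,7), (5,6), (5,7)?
No (2 vertices have odd degree: {2, 3}; Eulerian circuit requires 0)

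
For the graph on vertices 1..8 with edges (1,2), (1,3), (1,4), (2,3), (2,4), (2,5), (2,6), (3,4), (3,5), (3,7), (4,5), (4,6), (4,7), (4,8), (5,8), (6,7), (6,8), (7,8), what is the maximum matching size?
4 (matching: (1,2), (3,5), (4,7), (6,8); upper bound floor(n/2) = floor(8/2) = 4)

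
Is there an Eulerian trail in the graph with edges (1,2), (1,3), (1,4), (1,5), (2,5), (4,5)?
Yes (the graph is connected and exactly 2 vertices have odd degree: {3, 5}; any Eulerian path must start and end at those)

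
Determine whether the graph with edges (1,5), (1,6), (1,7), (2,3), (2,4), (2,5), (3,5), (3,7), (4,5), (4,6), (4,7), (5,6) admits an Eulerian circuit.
No (6 vertices have odd degree: {1, 2, 3, 5, 6, 7}; Eulerian circuit requires 0)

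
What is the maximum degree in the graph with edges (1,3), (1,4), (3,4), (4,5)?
3 (attained at vertex 4)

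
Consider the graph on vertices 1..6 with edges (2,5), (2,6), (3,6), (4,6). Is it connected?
No, it has 2 components: {1}, {2, 3, 4, 5, 6}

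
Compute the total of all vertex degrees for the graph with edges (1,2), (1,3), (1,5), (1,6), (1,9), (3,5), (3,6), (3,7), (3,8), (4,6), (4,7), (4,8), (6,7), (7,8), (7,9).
30 (handshake: sum of degrees = 2|E| = 2 x 15 = 30)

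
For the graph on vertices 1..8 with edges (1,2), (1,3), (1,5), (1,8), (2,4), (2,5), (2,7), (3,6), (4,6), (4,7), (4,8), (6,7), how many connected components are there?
1 (components: {1, 2, 3, 4, 5, 6, 7, 8})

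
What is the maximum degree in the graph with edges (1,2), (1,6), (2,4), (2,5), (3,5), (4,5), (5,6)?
4 (attained at vertex 5)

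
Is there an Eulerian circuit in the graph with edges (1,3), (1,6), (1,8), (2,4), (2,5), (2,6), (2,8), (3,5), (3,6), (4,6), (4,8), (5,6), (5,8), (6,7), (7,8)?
No (4 vertices have odd degree: {1, 3, 4, 8}; Eulerian circuit requires 0)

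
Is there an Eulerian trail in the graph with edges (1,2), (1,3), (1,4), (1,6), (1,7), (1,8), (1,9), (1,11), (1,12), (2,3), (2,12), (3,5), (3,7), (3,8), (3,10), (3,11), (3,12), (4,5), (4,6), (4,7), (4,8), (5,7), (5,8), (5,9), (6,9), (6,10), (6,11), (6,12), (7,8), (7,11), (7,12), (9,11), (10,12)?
No (8 vertices have odd degree: {1, 2, 4, 5, 7, 8, 10, 11}; Eulerian path requires 0 or 2)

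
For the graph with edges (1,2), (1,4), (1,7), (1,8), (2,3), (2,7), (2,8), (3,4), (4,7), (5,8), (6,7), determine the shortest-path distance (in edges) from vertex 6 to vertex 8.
3 (path: 6 -> 7 -> 2 -> 8, 3 edges)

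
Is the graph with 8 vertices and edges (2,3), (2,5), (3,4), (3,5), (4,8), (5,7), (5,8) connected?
No, it has 3 components: {1}, {2, 3, 4, 5, 7, 8}, {6}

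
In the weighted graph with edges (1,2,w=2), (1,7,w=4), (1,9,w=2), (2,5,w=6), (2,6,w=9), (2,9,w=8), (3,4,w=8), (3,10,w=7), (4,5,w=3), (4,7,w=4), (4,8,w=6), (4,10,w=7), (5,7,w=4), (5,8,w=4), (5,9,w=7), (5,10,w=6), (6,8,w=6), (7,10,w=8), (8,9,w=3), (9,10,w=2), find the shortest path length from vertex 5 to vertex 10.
6 (path: 5 -> 10; weights 6 = 6)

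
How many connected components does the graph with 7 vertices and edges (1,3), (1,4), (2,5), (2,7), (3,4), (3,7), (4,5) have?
2 (components: {1, 2, 3, 4, 5, 7}, {6})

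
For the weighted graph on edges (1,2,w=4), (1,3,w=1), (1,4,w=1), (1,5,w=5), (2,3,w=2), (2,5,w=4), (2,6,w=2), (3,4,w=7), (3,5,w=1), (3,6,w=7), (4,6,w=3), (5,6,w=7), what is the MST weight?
7 (MST edges: (1,3,w=1), (1,4,w=1), (2,3,w=2), (2,6,w=2), (3,5,w=1); sum of weights 1 + 1 + 2 + 2 + 1 = 7)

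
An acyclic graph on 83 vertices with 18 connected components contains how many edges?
65 (Each of the 18 component trees on V_i vertices has V_i - 1 edges; summing gives V - C = 83 - 18 = 65)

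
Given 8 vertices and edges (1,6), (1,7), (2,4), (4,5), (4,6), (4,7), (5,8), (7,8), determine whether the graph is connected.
No, it has 2 components: {1, 2, 4, 5, 6, 7, 8}, {3}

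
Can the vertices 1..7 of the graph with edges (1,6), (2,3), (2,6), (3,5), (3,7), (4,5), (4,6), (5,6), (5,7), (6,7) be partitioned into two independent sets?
No (odd cycle of length 3: 7 -> 6 -> 5 -> 7)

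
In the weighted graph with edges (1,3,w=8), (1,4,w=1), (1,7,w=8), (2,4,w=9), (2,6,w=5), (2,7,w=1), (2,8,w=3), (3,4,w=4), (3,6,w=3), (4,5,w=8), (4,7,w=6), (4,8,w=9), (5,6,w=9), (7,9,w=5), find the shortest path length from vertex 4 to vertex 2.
7 (path: 4 -> 7 -> 2; weights 6 + 1 = 7)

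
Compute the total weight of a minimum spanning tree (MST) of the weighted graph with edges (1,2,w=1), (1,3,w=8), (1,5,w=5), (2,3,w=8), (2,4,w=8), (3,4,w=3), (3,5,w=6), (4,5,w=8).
15 (MST edges: (1,2,w=1), (1,5,w=5), (3,4,w=3), (3,5,w=6); sum of weights 1 + 5 + 3 + 6 = 15)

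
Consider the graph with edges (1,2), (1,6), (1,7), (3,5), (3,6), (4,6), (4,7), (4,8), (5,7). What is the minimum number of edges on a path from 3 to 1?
2 (path: 3 -> 6 -> 1, 2 edges)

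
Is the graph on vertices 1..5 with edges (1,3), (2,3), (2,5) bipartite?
Yes. Partition: {1, 2, 4}, {3, 5}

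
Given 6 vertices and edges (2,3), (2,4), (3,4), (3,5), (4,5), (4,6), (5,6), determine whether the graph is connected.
No, it has 2 components: {1}, {2, 3, 4, 5, 6}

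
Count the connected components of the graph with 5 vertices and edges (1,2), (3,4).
3 (components: {1, 2}, {3, 4}, {5})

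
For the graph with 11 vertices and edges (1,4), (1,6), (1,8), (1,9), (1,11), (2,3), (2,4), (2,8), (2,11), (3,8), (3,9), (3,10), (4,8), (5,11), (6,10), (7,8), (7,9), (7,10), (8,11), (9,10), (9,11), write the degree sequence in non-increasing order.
[6, 5, 5, 5, 4, 4, 4, 3, 3, 2, 1] (degrees: deg(1)=5, deg(2)=4, deg(3)=4, deg(4)=3, deg(5)=1, deg(6)=2, deg(7)=3, deg(8)=6, deg(9)=5, deg(10)=4, deg(11)=5)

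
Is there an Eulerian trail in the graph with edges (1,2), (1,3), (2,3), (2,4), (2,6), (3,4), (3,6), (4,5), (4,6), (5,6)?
Yes — and in fact it has an Eulerian circuit (the graph is connected and all 6 vertices have even degree)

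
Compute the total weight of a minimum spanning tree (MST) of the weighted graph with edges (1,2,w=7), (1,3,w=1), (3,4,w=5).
13 (MST edges: (1,2,w=7), (1,3,w=1), (3,4,w=5); sum of weights 7 + 1 + 5 = 13)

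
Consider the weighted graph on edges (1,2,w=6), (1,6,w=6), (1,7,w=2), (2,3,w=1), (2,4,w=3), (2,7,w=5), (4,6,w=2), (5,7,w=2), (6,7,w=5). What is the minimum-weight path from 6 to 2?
5 (path: 6 -> 4 -> 2; weights 2 + 3 = 5)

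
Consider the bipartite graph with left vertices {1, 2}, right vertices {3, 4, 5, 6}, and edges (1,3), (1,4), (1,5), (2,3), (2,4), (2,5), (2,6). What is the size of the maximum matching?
2 (matching: (1,5), (2,6); upper bound min(|L|,|R|) = min(2,4) = 2)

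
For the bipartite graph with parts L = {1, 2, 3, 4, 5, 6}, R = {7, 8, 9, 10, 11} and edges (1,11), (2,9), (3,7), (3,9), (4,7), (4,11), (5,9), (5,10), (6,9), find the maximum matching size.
4 (matching: (1,11), (2,9), (3,7), (5,10); upper bound min(|L|,|R|) = min(6,5) = 5)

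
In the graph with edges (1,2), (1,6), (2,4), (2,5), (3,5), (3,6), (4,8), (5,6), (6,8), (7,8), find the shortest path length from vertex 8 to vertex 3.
2 (path: 8 -> 6 -> 3, 2 edges)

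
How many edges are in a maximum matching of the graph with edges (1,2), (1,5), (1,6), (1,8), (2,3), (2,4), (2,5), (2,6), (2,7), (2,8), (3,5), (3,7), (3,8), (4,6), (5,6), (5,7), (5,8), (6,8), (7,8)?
4 (matching: (1,6), (2,4), (3,8), (5,7); upper bound floor(n/2) = floor(8/2) = 4)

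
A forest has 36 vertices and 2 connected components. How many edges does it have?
34 (Each of the 2 component trees on V_i vertices has V_i - 1 edges; summing gives V - C = 36 - 2 = 34)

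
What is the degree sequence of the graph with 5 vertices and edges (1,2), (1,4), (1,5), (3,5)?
[3, 2, 1, 1, 1] (degrees: deg(1)=3, deg(2)=1, deg(3)=1, deg(4)=1, deg(5)=2)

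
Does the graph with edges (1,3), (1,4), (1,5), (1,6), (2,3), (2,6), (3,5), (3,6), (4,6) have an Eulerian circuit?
Yes (the graph is connected and all 6 vertices have even degree)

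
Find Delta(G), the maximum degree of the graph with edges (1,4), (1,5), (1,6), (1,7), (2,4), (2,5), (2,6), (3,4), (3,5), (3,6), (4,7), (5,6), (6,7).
5 (attained at vertex 6)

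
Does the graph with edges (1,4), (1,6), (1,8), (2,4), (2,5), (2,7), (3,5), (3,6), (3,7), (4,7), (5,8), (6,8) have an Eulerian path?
No (8 vertices have odd degree: {1, 2, 3, 4, 5, 6, 7, 8}; Eulerian path requires 0 or 2)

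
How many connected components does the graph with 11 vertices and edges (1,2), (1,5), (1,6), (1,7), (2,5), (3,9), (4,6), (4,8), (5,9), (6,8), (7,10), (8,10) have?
2 (components: {1, 2, 3, 4, 5, 6, 7, 8, 9, 10}, {11})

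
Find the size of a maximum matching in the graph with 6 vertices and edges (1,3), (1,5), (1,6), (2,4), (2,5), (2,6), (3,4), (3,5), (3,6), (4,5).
3 (matching: (1,6), (2,5), (3,4); upper bound floor(n/2) = floor(6/2) = 3)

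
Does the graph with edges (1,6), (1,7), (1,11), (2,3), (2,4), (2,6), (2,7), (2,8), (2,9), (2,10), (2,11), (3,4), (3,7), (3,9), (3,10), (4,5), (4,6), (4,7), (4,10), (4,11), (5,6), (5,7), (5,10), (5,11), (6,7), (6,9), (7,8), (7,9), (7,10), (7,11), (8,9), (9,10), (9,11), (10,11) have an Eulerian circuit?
No (8 vertices have odd degree: {1, 3, 4, 5, 8, 9, 10, 11}; Eulerian circuit requires 0)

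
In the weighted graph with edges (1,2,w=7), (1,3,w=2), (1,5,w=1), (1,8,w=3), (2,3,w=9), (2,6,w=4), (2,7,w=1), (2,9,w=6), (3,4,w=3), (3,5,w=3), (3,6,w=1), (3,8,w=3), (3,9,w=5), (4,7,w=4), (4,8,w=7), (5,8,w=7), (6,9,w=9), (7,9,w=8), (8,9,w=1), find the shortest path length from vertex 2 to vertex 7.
1 (path: 2 -> 7; weights 1 = 1)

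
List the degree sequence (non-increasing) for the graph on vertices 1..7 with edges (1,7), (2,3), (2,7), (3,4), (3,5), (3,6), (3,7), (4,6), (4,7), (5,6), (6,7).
[5, 5, 4, 3, 2, 2, 1] (degrees: deg(1)=1, deg(2)=2, deg(3)=5, deg(4)=3, deg(5)=2, deg(6)=4, deg(7)=5)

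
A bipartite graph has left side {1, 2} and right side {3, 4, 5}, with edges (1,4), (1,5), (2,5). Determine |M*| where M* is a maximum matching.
2 (matching: (1,4), (2,5); upper bound min(|L|,|R|) = min(2,3) = 2)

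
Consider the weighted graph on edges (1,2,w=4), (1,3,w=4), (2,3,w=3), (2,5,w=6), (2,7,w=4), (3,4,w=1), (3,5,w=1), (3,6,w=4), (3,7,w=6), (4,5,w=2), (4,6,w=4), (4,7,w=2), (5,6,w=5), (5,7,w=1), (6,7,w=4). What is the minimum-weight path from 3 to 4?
1 (path: 3 -> 4; weights 1 = 1)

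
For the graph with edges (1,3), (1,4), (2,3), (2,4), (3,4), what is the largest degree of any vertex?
3 (attained at vertices 3, 4)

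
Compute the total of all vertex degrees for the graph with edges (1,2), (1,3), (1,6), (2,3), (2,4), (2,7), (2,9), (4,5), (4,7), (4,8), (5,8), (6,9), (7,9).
26 (handshake: sum of degrees = 2|E| = 2 x 13 = 26)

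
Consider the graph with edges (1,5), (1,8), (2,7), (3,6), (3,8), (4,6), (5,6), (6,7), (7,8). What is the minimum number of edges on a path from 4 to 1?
3 (path: 4 -> 6 -> 5 -> 1, 3 edges)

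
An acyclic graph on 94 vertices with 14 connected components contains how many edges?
80 (Each of the 14 component trees on V_i vertices has V_i - 1 edges; summing gives V - C = 94 - 14 = 80)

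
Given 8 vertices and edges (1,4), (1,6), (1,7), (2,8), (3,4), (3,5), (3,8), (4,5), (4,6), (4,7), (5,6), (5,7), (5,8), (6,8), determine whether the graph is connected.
Yes (BFS from 1 visits [1, 4, 6, 7, 3, 5, 8, 2] — all 8 vertices reached)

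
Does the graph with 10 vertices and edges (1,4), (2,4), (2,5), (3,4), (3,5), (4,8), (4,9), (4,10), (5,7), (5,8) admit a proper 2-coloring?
Yes. Partition: {1, 2, 3, 6, 7, 8, 9, 10}, {4, 5}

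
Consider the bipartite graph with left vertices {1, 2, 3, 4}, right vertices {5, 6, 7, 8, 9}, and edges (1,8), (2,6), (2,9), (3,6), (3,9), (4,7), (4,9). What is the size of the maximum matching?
4 (matching: (1,8), (2,9), (3,6), (4,7); upper bound min(|L|,|R|) = min(4,5) = 4)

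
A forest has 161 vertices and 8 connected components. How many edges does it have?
153 (Each of the 8 component trees on V_i vertices has V_i - 1 edges; summing gives V - C = 161 - 8 = 153)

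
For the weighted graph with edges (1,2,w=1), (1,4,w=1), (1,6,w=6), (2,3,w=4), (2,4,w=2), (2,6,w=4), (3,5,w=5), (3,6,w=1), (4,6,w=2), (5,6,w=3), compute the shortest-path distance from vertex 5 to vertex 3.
4 (path: 5 -> 6 -> 3; weights 3 + 1 = 4)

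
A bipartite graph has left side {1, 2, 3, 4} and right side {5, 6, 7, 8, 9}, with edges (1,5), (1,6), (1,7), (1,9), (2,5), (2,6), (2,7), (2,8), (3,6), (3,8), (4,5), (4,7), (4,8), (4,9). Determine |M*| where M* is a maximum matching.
4 (matching: (1,9), (2,8), (3,6), (4,7); upper bound min(|L|,|R|) = min(4,5) = 4)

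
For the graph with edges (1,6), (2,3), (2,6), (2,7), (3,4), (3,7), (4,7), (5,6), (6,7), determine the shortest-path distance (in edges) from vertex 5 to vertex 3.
3 (path: 5 -> 6 -> 7 -> 3, 3 edges)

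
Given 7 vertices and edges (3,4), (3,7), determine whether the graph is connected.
No, it has 5 components: {1}, {2}, {3, 4, 7}, {5}, {6}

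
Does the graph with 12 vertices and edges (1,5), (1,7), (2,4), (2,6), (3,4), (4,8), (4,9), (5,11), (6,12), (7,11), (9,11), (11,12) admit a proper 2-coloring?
Yes. Partition: {1, 4, 6, 10, 11}, {2, 3, 5, 7, 8, 9, 12}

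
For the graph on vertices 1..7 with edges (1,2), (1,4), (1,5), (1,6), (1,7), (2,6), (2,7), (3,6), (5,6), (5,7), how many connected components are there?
1 (components: {1, 2, 3, 4, 5, 6, 7})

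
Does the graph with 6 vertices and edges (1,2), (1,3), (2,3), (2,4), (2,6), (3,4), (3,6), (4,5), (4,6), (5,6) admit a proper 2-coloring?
No (odd cycle of length 3: 2 -> 1 -> 3 -> 2)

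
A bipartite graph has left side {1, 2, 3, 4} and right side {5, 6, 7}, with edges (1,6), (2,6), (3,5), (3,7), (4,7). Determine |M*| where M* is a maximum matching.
3 (matching: (1,6), (3,5), (4,7); upper bound min(|L|,|R|) = min(4,3) = 3)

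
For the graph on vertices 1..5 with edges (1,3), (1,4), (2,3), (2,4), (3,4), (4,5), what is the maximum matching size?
2 (matching: (1,3), (4,5); upper bound floor(n/2) = floor(5/2) = 2)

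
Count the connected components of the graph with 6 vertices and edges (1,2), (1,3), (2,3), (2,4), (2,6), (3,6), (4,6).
2 (components: {1, 2, 3, 4, 6}, {5})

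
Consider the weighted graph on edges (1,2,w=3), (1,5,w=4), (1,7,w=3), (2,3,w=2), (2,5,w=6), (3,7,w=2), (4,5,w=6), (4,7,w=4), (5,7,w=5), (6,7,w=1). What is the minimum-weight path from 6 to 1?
4 (path: 6 -> 7 -> 1; weights 1 + 3 = 4)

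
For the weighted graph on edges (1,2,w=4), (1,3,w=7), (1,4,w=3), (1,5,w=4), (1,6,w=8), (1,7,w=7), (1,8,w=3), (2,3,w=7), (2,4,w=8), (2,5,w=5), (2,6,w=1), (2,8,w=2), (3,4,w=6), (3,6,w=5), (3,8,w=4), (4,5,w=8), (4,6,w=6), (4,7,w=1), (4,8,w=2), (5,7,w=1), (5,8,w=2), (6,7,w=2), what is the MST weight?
14 (MST edges: (1,8,w=3), (2,6,w=1), (2,8,w=2), (3,8,w=4), (4,7,w=1), (4,8,w=2), (5,7,w=1); sum of weights 3 + 1 + 2 + 4 + 1 + 2 + 1 = 14)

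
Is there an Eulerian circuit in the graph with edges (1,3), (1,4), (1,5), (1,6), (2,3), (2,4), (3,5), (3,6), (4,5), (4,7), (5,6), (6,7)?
Yes (the graph is connected and all 7 vertices have even degree)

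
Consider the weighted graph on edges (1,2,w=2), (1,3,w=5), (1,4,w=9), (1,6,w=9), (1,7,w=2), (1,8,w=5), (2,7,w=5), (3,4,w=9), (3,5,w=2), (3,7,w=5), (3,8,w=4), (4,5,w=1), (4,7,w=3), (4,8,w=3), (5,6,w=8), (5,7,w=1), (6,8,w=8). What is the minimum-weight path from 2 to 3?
7 (path: 2 -> 1 -> 3; weights 2 + 5 = 7)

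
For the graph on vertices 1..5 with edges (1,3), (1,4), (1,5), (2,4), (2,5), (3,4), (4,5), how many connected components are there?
1 (components: {1, 2, 3, 4, 5})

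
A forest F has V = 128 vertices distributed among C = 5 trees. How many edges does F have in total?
123 (Each of the 5 component trees on V_i vertices has V_i - 1 edges; summing gives V - C = 128 - 5 = 123)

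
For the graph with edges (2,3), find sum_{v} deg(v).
2 (handshake: sum of degrees = 2|E| = 2 x 1 = 2)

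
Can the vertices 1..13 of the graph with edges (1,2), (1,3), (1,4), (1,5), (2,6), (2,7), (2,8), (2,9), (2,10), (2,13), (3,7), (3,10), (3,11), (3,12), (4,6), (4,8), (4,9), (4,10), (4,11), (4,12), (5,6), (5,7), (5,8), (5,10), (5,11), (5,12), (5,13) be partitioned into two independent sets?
Yes. Partition: {1, 6, 7, 8, 9, 10, 11, 12, 13}, {2, 3, 4, 5}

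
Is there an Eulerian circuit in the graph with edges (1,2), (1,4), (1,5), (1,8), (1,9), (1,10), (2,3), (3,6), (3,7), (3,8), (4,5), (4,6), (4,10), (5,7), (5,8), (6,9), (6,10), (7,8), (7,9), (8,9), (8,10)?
Yes (the graph is connected and all 10 vertices have even degree)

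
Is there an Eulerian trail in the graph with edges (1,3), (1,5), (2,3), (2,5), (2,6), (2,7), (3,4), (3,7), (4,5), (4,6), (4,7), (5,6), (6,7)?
Yes — and in fact it has an Eulerian circuit (the graph is connected and all 7 vertices have even degree)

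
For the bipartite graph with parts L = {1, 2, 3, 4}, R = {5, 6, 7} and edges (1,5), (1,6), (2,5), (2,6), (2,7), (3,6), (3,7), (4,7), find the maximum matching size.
3 (matching: (1,6), (2,5), (3,7); upper bound min(|L|,|R|) = min(4,3) = 3)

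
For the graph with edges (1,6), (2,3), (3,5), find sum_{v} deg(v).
6 (handshake: sum of degrees = 2|E| = 2 x 3 = 6)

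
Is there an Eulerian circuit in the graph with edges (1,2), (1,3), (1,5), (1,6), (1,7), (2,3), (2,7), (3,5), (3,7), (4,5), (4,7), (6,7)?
No (4 vertices have odd degree: {1, 2, 5, 7}; Eulerian circuit requires 0)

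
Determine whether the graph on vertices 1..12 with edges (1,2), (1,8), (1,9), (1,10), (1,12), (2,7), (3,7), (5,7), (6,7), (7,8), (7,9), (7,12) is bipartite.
Yes. Partition: {1, 4, 7, 11}, {2, 3, 5, 6, 8, 9, 10, 12}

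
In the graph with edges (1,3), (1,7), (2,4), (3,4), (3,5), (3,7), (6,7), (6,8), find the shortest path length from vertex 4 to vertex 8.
4 (path: 4 -> 3 -> 7 -> 6 -> 8, 4 edges)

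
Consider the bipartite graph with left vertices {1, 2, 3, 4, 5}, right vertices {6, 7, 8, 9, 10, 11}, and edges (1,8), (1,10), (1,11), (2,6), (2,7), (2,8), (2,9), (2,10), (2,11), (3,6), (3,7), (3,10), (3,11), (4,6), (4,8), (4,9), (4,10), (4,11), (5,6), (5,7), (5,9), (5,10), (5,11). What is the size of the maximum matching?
5 (matching: (1,11), (2,10), (3,7), (4,8), (5,9); upper bound min(|L|,|R|) = min(5,6) = 5)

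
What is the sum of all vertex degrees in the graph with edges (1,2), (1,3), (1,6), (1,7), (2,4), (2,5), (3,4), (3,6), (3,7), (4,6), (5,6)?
22 (handshake: sum of degrees = 2|E| = 2 x 11 = 22)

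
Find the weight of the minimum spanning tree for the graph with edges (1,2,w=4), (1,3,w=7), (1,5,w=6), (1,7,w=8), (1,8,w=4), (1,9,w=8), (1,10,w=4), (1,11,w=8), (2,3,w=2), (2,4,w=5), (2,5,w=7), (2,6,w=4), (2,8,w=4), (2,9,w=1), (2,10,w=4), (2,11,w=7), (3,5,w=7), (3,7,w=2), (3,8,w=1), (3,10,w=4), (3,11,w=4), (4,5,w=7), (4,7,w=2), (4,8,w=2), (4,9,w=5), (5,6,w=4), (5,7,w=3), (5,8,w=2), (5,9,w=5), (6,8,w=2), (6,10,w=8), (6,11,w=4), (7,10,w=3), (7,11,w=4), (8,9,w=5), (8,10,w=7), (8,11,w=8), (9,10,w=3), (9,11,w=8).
23 (MST edges: (1,2,w=4), (2,3,w=2), (2,9,w=1), (3,7,w=2), (3,8,w=1), (3,11,w=4), (4,7,w=2), (5,8,w=2), (6,8,w=2), (7,10,w=3); sum of weights 4 + 2 + 1 + 2 + 1 + 4 + 2 + 2 + 2 + 3 = 23)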